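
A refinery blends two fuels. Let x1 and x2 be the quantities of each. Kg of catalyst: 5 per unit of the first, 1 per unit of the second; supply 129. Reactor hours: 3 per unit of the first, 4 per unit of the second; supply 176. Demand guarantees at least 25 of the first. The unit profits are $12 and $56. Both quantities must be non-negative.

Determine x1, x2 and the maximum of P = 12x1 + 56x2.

Extreme points and P = 12x1 + 56x2:
  (129/5, 0) → P = 1548/5
  (25, 0) → P = 300
  (25, 4) → P = 524

The binding constraints are 5x1 + x2 = 129 and x1 = 25.
Solving simultaneously gives x1 = 25, x2 = 4.

x1 = 25, x2 = 4, maximum P = 524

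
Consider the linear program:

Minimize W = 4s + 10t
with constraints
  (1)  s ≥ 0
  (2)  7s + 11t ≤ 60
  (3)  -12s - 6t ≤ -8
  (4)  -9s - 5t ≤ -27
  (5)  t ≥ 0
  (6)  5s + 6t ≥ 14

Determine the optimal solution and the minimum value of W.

Extreme points and W = 4s + 10t:
  (0, 60/11) → W = 600/11
  (0, 27/5) → W = 54
  (60/7, 0) → W = 240/7
  (3, 0) → W = 12

The optimum lies where -9s - 5t = -27 and t = 0.
Solving simultaneously gives s = 3, t = 0.

s = 3, t = 0, minimum W = 12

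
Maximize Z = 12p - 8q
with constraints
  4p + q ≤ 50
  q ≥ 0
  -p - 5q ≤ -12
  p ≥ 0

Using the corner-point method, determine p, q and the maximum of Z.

p = 25/2, q = 0, maximum Z = 150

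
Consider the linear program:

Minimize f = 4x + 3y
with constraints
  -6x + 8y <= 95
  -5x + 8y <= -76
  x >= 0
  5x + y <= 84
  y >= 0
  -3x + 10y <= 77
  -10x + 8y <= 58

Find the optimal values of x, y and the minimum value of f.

x = 76/5, y = 0, minimum f = 304/5

Extreme points and f = 4x + 3y:
  (748/45, 8/9) → f = 3112/45
  (76/5, 0) → f = 304/5
  (84/5, 0) → f = 336/5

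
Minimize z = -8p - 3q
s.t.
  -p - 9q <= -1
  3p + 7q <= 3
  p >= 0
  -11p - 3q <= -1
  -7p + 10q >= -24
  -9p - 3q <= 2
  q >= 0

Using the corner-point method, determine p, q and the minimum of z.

Feasible corners and z = -8p - 3q:
  (1, 0) → z = -8
  (1/16, 5/48) → z = -13/16
  (0, 3/7) → z = -9/7
  (0, 1/3) → z = -1

At the optimal vertex, -p - 9q = -1 and 3p + 7q = 3.
Solving simultaneously gives p = 1, q = 0.

p = 1, q = 0, minimum z = -8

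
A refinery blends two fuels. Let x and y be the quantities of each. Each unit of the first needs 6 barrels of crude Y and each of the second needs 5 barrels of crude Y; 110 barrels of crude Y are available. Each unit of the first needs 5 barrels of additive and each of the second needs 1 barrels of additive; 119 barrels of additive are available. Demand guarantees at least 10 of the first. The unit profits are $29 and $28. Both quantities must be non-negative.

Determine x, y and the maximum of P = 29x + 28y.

x = 10, y = 10, maximum P = 570

Corner points and P = 29x + 28y:
  (55/3, 0) → P = 1595/3
  (10, 0) → P = 290
  (10, 10) → P = 570

At the optimal vertex, 6x + 5y = 110 and x = 10.
Solving simultaneously gives x = 10, y = 10.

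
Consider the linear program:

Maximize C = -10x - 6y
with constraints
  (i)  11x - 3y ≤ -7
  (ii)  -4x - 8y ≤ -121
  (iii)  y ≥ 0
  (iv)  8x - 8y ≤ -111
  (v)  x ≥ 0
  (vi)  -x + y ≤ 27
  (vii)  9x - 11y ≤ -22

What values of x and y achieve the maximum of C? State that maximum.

Corner points and C = -10x - 6y:
  (277/64, 1165/64) → C = -305/2
  (37/4, 145/4) → C = -310
  (5/6, 353/24) → C = -1159/12
  (0, 121/8) → C = -363/4
  (0, 27) → C = -162

At the optimal vertex, -4x - 8y = -121 and x = 0.
Solving simultaneously gives x = 0, y = 121/8.

x = 0, y = 121/8, maximum C = -363/4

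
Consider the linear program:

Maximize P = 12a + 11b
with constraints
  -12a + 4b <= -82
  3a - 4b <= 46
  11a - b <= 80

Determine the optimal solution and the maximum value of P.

Vertices and P = 12a + 11b:
  (4, -17/2) → P = -91/2
  (119/16, 29/16) → P = 1747/16
  (274/41, -266/41) → P = 362/41

The optimum lies where -12a + 4b = -82 and 11a - b = 80.
Solving simultaneously gives a = 119/16, b = 29/16.

a = 119/16, b = 29/16, maximum P = 1747/16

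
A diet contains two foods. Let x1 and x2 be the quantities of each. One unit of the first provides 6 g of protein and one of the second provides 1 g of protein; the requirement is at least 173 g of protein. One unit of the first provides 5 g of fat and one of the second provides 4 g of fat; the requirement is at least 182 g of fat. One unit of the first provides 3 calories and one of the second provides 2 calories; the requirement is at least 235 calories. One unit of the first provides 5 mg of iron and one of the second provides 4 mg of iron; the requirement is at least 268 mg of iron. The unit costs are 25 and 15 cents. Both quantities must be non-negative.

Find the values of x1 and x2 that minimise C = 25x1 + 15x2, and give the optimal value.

Corner points and C = 25x1 + 15x2:
  (0, 173) → C = 2595
  (235/3, 0) → C = 5875/3
  (37/3, 99) → C = 5380/3
The feasible region is unbounded (it extends along (0, 1), (1, 0)), but C strictly increases along every unbounded feasible direction, so there is no improving ray and the minimum is attained at a vertex.

The optimum lies where 6x1 + x2 = 173 and 3x1 + 2x2 = 235.
Solving simultaneously gives x1 = 37/3, x2 = 99.

x1 = 37/3, x2 = 99, minimum C = 5380/3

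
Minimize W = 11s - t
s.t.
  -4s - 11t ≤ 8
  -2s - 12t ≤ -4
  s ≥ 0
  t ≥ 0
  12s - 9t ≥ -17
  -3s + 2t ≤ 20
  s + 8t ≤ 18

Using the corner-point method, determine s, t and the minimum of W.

s = 0, t = 17/9, minimum W = -17/9

The binding constraints are s = 0 and 12s - 9t = -17.
Solving simultaneously gives s = 0, t = 17/9.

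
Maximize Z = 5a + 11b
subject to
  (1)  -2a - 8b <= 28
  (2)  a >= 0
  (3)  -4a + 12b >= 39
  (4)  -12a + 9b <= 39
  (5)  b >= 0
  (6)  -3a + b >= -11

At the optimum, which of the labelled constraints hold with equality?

Extreme points and Z = 5a + 11b:
  (0, 13/4) → Z = 143/4
  (0, 13/3) → Z = 143/3
  (171/32, 161/32) → Z = 1313/16
  (46/5, 83/5) → Z = 1143/5

The maximum is at (46/5, 83/5). Substituting into each constraint, equality holds for (4) and (6); the remaining constraints have slack.

(4) and (6)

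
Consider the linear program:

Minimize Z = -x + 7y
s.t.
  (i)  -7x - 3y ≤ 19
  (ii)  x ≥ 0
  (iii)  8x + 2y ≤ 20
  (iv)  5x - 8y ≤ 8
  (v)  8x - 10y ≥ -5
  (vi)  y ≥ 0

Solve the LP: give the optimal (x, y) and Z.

x = 8/5, y = 0, minimum Z = -8/5

The optimum lies where 5x - 8y = 8 and y = 0.
Solving simultaneously gives x = 8/5, y = 0.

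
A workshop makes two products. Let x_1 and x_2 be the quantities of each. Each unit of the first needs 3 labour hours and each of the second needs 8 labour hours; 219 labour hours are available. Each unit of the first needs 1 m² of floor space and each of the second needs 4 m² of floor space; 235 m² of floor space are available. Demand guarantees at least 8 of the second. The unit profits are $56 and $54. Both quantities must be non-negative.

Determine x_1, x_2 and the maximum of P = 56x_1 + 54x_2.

Feasible corners and P = 56x_1 + 54x_2:
  (0, 219/8) → P = 5913/4
  (0, 8) → P = 432
  (155/3, 8) → P = 9976/3

At the optimal vertex, 3x_1 + 8x_2 = 219 and x_2 = 8.
Solving simultaneously gives x_1 = 155/3, x_2 = 8.

x_1 = 155/3, x_2 = 8, maximum P = 9976/3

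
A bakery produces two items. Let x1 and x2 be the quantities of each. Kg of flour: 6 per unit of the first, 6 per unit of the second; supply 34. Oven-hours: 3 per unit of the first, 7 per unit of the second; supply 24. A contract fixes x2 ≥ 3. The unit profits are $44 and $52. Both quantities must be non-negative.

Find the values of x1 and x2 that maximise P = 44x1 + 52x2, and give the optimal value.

x1 = 1, x2 = 3, maximum P = 200

Feasible corners and P = 44x1 + 52x2:
  (0, 24/7) → P = 1248/7
  (0, 3) → P = 156
  (1, 3) → P = 200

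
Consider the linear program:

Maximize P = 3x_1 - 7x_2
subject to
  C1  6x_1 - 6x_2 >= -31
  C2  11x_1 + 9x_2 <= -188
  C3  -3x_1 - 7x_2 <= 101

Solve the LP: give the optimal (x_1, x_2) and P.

x_1 = -407/50, x_2 = -547/50, maximum P = 1304/25

Corner points and P = 3x_1 - 7x_2:
  (-469/40, -787/120) → P = 161/15
  (-823/60, -171/20) → P = 187/10
  (-407/50, -547/50) → P = 1304/25

The optimum lies where 11x_1 + 9x_2 = -188 and -3x_1 - 7x_2 = 101.
Solving simultaneously gives x_1 = -407/50, x_2 = -547/50.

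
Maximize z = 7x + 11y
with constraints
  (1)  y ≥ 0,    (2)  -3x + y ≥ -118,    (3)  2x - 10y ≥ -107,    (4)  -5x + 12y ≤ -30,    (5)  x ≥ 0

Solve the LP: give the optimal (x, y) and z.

Vertices and z = 7x + 11y:
  (118/3, 0) → z = 826/3
  (6, 0) → z = 42
  (1386/31, 500/31) → z = 15202/31

The binding constraints are -3x + y = -118 and -5x + 12y = -30.
Solving simultaneously gives x = 1386/31, y = 500/31.

x = 1386/31, y = 500/31, maximum z = 15202/31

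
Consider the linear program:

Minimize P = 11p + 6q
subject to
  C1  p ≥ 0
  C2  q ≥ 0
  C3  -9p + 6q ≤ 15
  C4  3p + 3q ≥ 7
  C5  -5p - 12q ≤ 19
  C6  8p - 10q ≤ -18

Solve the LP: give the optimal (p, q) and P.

p = 0, q = 7/3, minimum P = 14

Feasible corners and P = 11p + 6q:
  (0, 5/2) → P = 15
  (0, 7/3) → P = 14
  (8/27, 55/27) → P = 418/27
The feasible region is unbounded (it extends along (5, 4), (2, 3)), but P strictly increases along every unbounded feasible direction, so there is no improving ray and the minimum is attained at a vertex.

The binding constraints are p = 0 and 3p + 3q = 7.
Solving simultaneously gives p = 0, q = 7/3.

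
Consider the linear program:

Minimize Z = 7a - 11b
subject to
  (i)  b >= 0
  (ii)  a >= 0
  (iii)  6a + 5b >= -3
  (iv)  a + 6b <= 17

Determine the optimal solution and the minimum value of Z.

Vertices and Z = 7a - 11b:
  (0, 0) → Z = 0
  (17, 0) → Z = 119
  (0, 17/6) → Z = -187/6

a = 0, b = 17/6, minimum Z = -187/6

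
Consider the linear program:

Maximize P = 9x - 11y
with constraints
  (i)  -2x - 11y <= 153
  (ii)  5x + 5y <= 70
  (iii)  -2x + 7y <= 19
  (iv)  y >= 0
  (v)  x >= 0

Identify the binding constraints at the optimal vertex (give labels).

(ii) and (iv)

Vertices and P = 9x - 11y:
  (79/9, 47/9) → P = 194/9
  (14, 0) → P = 126
  (0, 19/7) → P = -209/7
  (0, 0) → P = 0

The maximum is at (14, 0). Substituting into each constraint, equality holds for (ii) and (iv); the remaining constraints have slack.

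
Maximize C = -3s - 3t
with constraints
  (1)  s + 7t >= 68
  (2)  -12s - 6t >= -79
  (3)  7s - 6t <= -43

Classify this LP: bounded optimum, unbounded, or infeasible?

From the feasible point (145/78, 737/78), moving in the direction (-7, 1) keeps every constraint satisfied while C increases without bound.

unbounded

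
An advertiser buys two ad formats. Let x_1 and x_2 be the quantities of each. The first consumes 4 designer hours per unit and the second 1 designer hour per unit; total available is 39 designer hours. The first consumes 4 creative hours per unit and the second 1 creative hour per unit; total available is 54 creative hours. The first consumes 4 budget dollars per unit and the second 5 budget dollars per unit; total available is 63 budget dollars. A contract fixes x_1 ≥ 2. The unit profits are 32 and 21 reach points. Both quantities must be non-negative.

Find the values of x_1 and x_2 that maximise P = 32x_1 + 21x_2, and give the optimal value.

x_1 = 33/4, x_2 = 6, maximum P = 390

Vertices and P = 32x_1 + 21x_2:
  (39/4, 0) → P = 312
  (2, 0) → P = 64
  (33/4, 6) → P = 390
  (2, 11) → P = 295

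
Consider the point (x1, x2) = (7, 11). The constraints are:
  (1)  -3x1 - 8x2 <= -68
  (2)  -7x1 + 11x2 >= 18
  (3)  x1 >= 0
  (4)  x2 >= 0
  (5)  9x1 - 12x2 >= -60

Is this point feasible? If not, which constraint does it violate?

not feasible — violates (5)

Constraint (5): 9x1 - 12x2 = -69, which is not ≥ -60. All other constraints are satisfied.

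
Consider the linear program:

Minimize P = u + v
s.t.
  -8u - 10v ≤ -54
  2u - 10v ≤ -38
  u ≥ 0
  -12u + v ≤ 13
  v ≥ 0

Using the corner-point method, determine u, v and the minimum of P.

Extreme points and P = u + v:
  (8/5, 103/25) → P = 143/25
  (0, 27/5) → P = 27/5
  (0, 13) → P = 13
The feasible region is unbounded (it extends along (1, 12), (5, 1)), but P strictly increases along every unbounded feasible direction, so there is no improving ray and the minimum is attained at a vertex.

The optimum lies where -8u - 10v = -54 and u = 0.
Solving simultaneously gives u = 0, v = 27/5.

u = 0, v = 27/5, minimum P = 27/5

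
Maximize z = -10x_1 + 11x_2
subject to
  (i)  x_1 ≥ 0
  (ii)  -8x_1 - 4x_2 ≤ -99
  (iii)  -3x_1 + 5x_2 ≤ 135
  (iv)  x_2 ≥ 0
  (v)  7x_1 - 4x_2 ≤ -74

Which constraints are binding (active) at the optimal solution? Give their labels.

Corner points and z = -10x_1 + 11x_2:
  (0, 99/4) → z = 1089/4
  (0, 27) → z = 297
  (5/3, 257/12) → z = 2627/12
  (170/23, 723/23) → z = 6253/23

The maximum is at (0, 27). Substituting into each constraint, equality holds for (i) and (iii); the remaining constraints have slack.

(i) and (iii)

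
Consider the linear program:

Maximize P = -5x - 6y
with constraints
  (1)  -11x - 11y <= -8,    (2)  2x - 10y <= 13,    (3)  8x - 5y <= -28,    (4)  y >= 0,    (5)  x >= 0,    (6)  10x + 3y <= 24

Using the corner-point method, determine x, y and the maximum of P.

x = 0, y = 28/5, maximum P = -168/5

Corner points and P = -5x - 6y:
  (0, 28/5) → P = -168/5
  (18/37, 236/37) → P = -1506/37
  (0, 8) → P = -48

At the optimal vertex, 8x - 5y = -28 and x = 0.
Solving simultaneously gives x = 0, y = 28/5.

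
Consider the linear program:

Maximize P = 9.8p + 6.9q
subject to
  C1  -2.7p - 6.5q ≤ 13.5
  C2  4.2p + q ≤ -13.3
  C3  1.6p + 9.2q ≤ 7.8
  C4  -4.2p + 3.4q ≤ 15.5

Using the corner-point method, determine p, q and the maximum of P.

Extreme points and P = 9.8p + 6.9q:
  (-1459/492, -693/820) → P = -858361/24600
  (-14665/3648, -495/1216) → P = -307927/7296
  (-23/7, 1/2) → P = -115/4

The optimum lies where 4.2p + q = -13.3 and -4.2p + 3.4q = 15.5.
Solving simultaneously gives p = -23/7, q = 1/2.

p = -23/7, q = 1/2, maximum P = -115/4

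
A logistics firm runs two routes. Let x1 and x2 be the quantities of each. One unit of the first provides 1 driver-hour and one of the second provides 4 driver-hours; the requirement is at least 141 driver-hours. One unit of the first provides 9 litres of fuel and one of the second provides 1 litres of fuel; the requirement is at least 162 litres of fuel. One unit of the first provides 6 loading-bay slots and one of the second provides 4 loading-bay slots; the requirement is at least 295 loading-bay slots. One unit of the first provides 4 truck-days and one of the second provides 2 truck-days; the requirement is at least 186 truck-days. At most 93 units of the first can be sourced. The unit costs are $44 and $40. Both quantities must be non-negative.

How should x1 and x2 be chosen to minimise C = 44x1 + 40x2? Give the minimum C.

x1 = 33, x2 = 27, minimum C = 2532

Feasible corners and C = 44x1 + 40x2:
  (0, 162) → C = 6480
  (33, 27) → C = 2532
  (93, 12) → C = 4572
  (69/7, 513/7) → C = 23556/7
The feasible region is unbounded (it extends along (0, 1)), but C strictly increases along every unbounded feasible direction, so there is no improving ray and the minimum is attained at a vertex.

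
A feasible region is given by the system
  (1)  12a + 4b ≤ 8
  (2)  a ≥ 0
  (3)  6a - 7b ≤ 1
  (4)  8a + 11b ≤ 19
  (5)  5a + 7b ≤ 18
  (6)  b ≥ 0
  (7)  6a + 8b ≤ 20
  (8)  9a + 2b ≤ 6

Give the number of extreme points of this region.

5

Intersecting each pair of boundary lines and keeping only the points that satisfy every inequality leaves:
  (5/9, 1/3)
  (3/25, 41/25)
  (0, 19/11)
  (0, 0)
  (1/6, 0)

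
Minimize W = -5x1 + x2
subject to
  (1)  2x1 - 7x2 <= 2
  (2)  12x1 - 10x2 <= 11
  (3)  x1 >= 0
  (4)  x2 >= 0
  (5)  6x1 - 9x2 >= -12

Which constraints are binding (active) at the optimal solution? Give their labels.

Feasible corners and W = -5x1 + x2:
  (11/12, 0) → W = -55/12
  (73/16, 35/8) → W = -295/16
  (0, 0) → W = 0
  (0, 4/3) → W = 4/3

The minimum is at (73/16, 35/8). Substituting into each constraint, equality holds for (2) and (5); the remaining constraints have slack.

(2) and (5)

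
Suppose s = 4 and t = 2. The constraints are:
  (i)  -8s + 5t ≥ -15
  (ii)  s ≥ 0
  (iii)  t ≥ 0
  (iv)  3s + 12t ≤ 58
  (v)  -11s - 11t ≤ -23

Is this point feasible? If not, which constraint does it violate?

not feasible — violates (i)

Constraint (i): -8s + 5t = -22, which is not ≥ -15. All other constraints are satisfied.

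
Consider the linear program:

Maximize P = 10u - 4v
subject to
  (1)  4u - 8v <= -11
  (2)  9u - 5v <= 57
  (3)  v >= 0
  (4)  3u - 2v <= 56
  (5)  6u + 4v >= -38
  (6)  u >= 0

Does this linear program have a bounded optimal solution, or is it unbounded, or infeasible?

unbounded

From the feasible point (511/52, 327/52), moving in the direction (5, 9) keeps every constraint satisfied while P increases without bound.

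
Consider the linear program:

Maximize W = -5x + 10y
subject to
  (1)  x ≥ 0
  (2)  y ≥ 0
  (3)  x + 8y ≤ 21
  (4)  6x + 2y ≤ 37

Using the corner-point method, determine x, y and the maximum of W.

x = 0, y = 21/8, maximum W = 105/4

Feasible corners and W = -5x + 10y:
  (0, 0) → W = 0
  (0, 21/8) → W = 105/4
  (37/6, 0) → W = -185/6
  (127/23, 89/46) → W = -190/23

The optimum lies where x = 0 and x + 8y = 21.
Solving simultaneously gives x = 0, y = 21/8.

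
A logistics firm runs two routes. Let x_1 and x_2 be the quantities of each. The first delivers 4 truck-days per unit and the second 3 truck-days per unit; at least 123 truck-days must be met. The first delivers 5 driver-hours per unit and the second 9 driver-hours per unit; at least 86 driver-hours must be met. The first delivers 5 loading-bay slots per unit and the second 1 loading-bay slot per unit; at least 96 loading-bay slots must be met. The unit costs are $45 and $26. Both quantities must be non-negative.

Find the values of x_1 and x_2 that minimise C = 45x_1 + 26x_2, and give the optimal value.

Extreme points and C = 45x_1 + 26x_2:
  (0, 96) → C = 2496
  (123/4, 0) → C = 5535/4
  (15, 21) → C = 1221
The feasible region is unbounded (it extends along (0, 1), (1, 0)), but C strictly increases along every unbounded feasible direction, so there is no improving ray and the minimum is attained at a vertex.

The binding constraints are 4x_1 + 3x_2 = 123 and 5x_1 + x_2 = 96.
Solving simultaneously gives x_1 = 15, x_2 = 21.

x_1 = 15, x_2 = 21, minimum C = 1221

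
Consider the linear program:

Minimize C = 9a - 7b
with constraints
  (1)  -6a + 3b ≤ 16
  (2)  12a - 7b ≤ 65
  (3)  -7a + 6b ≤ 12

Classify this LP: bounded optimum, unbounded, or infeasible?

Extreme points and C = 9a - 7b:
  (-307/6, -97) → C = 437/2
  (-4, -8/3) → C = -52/3
  (474/23, 599/23) → C = 73/23
The feasible region has finitely many vertices and no improving ray; the minimum is -52/3 at (-4, -8/3).

bounded optimum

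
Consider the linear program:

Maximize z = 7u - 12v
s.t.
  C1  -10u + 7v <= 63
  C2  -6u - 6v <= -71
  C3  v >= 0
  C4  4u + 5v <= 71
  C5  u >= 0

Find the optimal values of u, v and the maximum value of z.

Vertices and z = 7u - 12v:
  (7/6, 32/3) → z = -719/6
  (7/3, 37/3) → z = -395/3
  (71/6, 0) → z = 497/6
  (71/4, 0) → z = 497/4

u = 71/4, v = 0, maximum z = 497/4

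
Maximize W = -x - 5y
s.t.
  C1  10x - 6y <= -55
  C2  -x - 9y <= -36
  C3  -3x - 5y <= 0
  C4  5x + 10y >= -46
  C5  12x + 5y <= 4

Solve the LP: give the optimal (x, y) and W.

x = -90/11, y = 54/11, maximum W = -180/11

Vertices and W = -x - 5y:
  (-93/32, 415/96) → W = -449/24
  (-251/122, 350/61) → W = -3249/122
  (-90/11, 54/11) → W = -180/11
The feasible region is unbounded (it extends along (-5, 3), (-5, 12)), but W strictly decreases along every unbounded feasible direction, so there is no improving ray and the maximum is attained at a vertex.

At the optimal vertex, -x - 9y = -36 and -3x - 5y = 0.
Solving simultaneously gives x = -90/11, y = 54/11.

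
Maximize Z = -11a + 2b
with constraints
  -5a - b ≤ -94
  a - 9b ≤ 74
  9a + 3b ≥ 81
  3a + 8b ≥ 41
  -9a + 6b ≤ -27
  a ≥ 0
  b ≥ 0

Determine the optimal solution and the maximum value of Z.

a = 197/13, b = 237/13, maximum Z = -1693/13

Vertices and Z = -11a + 2b:
  (197/13, 237/13) → Z = -1693/13
  (94/5, 0) → Z = -1034/5
  (74, 0) → Z = -814
The feasible region is unbounded (it extends along (9, 1), (2, 3)), but Z strictly decreases along every unbounded feasible direction, so there is no improving ray and the maximum is attained at a vertex.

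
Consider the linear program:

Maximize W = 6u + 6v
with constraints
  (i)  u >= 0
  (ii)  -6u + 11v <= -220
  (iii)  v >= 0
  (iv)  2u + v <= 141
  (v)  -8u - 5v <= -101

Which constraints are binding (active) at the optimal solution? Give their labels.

Vertices and W = 6u + 6v:
  (110/3, 0) → W = 220
  (253/4, 29/2) → W = 933/2
  (141/2, 0) → W = 423

The maximum is at (253/4, 29/2). Substituting into each constraint, equality holds for (ii) and (iv); the remaining constraints have slack.

(ii) and (iv)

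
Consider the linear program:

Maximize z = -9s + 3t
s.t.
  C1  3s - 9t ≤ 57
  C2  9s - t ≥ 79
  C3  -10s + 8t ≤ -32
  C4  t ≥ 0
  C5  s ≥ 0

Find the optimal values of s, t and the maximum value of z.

Vertices and z = -9s + 3t:
  (19, 0) → z = -171
  (300/31, 251/31) → z = -1947/31
  (79/9, 0) → z = -79
The feasible region is unbounded (it extends along (3, 1), (4, 5)), but z strictly decreases along every unbounded feasible direction, so there is no improving ray and the maximum is attained at a vertex.

At the optimal vertex, 9s - t = 79 and -10s + 8t = -32.
Solving simultaneously gives s = 300/31, t = 251/31.

s = 300/31, t = 251/31, maximum z = -1947/31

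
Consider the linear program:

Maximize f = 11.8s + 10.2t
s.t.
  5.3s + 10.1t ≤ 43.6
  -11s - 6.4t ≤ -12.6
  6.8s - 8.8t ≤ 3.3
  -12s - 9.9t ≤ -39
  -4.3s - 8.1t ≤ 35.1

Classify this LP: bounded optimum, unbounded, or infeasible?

Feasible corners and f = 11.8s + 10.2t:
  (41701/11532, 27899/11532) → f = 970802/14415
  (-1258/2291, 10550/2291) → f = 463828/11455
  (1139/524, 1880/1441) → f = 1122731/28820
The feasible region has finitely many vertices and no improving ray; the maximum is 970802/14415 at (41701/11532, 27899/11532).

bounded optimum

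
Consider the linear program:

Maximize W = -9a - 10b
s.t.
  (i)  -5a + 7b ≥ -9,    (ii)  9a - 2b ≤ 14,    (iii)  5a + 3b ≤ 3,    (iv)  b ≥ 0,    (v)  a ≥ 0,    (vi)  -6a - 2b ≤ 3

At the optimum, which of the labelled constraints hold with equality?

(iv) and (v)

Vertices and W = -9a - 10b:
  (3/5, 0) → W = -27/5
  (0, 1) → W = -10
  (0, 0) → W = 0

The maximum is at (0, 0). Substituting into each constraint, equality holds for (iv) and (v); the remaining constraints have slack.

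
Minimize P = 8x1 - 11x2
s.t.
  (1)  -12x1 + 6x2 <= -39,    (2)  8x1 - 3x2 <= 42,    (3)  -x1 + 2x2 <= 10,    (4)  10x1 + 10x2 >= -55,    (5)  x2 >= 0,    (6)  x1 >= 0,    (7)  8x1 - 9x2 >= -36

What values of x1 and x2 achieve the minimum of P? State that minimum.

Feasible corners and P = 8x1 - 11x2:
  (23/3, 53/6) → P = -215/6
  (13/4, 0) → P = 26
  (114/13, 122/13) → P = -430/13
  (21/4, 0) → P = 42

x1 = 23/3, x2 = 53/6, minimum P = -215/6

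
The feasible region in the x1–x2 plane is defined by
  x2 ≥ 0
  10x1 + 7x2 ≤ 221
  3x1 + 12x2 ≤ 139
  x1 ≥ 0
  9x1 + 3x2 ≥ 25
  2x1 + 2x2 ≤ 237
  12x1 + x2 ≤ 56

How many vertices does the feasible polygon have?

5

The feasible vertices (each the meet of two boundaries and inside every other half-plane) are:
  (25/9, 0)
  (14/3, 0)
  (0, 139/12)
  (533/141, 500/47)
  (0, 25/3)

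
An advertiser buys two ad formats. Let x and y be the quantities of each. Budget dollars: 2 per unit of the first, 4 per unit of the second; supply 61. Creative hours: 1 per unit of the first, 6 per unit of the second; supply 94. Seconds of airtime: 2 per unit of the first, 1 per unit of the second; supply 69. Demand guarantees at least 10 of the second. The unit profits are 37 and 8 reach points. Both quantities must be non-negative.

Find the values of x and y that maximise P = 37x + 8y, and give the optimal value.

Feasible corners and P = 37x + 8y:
  (0, 61/4) → P = 122
  (0, 10) → P = 80
  (21/2, 10) → P = 937/2

x = 21/2, y = 10, maximum P = 937/2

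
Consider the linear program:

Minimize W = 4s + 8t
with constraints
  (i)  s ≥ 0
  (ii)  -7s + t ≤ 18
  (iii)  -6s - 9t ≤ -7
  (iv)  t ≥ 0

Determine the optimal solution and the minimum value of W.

s = 7/6, t = 0, minimum W = 14/3

Extreme points and W = 4s + 8t:
  (0, 18) → W = 144
  (0, 7/9) → W = 56/9
  (7/6, 0) → W = 14/3
The feasible region is unbounded (it extends along (1, 7), (1, 0)), but W strictly increases along every unbounded feasible direction, so there is no improving ray and the minimum is attained at a vertex.

The binding constraints are -6s - 9t = -7 and t = 0.
Solving simultaneously gives s = 7/6, t = 0.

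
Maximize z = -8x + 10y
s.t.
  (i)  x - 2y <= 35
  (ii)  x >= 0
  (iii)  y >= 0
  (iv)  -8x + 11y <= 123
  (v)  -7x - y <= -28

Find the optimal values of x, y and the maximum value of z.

Extreme points and z = -8x + 10y:
  (35, 0) → z = -280
  (4, 0) → z = -32
  (37/17, 217/17) → z = 1874/17
The feasible region is unbounded (it extends along (2, 1), (11, 8)), but z strictly decreases along every unbounded feasible direction, so there is no improving ray and the maximum is attained at a vertex.

The optimum lies where -8x + 11y = 123 and -7x - y = -28.
Solving simultaneously gives x = 37/17, y = 217/17.

x = 37/17, y = 217/17, maximum z = 1874/17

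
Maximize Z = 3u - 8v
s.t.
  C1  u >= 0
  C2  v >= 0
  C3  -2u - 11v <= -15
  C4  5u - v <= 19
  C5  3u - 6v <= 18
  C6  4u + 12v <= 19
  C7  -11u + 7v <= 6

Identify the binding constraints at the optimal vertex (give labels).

Corner points and Z = 3u - 8v:
  (29/20, 11/10) → Z = -89/20
  (13/45, 59/45) → Z = -433/45
  (61/160, 233/160) → Z = -1681/160

The maximum is at (29/20, 11/10). Substituting into each constraint, equality holds for C3 and C6; the remaining constraints have slack.

C3 and C6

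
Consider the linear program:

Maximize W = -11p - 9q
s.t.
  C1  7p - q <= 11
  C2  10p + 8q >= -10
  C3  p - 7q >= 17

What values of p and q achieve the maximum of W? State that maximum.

p = 13/11, q = -30/11, maximum W = 127/11

Feasible corners and W = -11p - 9q:
  (13/11, -30/11) → W = 127/11
  (5/4, -9/4) → W = 13/2
  (11/13, -30/13) → W = 149/13

At the optimal vertex, 7p - q = 11 and 10p + 8q = -10.
Solving simultaneously gives p = 13/11, q = -30/11.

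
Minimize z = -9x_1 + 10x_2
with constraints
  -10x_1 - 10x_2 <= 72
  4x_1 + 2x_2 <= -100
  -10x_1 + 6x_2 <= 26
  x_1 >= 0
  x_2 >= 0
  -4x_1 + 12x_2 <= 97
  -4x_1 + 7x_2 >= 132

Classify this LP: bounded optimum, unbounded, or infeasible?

The boundaries -4x_1 + 12x_2 = 97 and -4x_1 + 7x_2 = 132 meet at (-181/4, -7), but that point violates -10x_1 - 10x_2 ≤ 72. Every candidate vertex is excluded by some other constraint, so the feasible region is empty.

infeasible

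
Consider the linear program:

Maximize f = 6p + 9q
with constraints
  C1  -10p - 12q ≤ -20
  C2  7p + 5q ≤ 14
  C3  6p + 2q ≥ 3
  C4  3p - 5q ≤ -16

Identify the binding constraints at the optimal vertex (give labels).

Extreme points and f = 6p + 9q:
  (-13/16, 63/16) → f = 489/16
  (-1/5, 77/25) → f = 663/25
  (-17/36, 35/12) → f = 281/12

The maximum is at (-13/16, 63/16). Substituting into each constraint, equality holds for C2 and C3; the remaining constraints have slack.

C2 and C3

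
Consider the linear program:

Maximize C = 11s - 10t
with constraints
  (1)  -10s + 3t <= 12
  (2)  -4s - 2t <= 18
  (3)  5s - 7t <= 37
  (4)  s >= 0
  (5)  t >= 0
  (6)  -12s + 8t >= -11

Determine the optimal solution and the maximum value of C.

s = 11/12, t = 0, maximum C = 121/12

Extreme points and C = 11s - 10t:
  (0, 4) → C = -40
  (0, 0) → C = 0
  (11/12, 0) → C = 121/12
The feasible region is unbounded (it extends along (3, 10), (2, 3)), but C strictly decreases along every unbounded feasible direction, so there is no improving ray and the maximum is attained at a vertex.

At the optimal vertex, t = 0 and -12s + 8t = -11.
Solving simultaneously gives s = 11/12, t = 0.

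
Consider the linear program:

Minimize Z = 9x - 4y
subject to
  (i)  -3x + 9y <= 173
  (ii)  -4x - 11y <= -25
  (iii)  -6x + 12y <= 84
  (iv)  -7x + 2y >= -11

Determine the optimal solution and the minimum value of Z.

Feasible corners and Z = 9x - 4y:
  (-104/19, 81/19) → Z = -1260/19
  (171/85, 131/85) → Z = 203/17
  (25/6, 109/12) → Z = 7/6

At the optimal vertex, -4x - 11y = -25 and -6x + 12y = 84.
Solving simultaneously gives x = -104/19, y = 81/19.

x = -104/19, y = 81/19, minimum Z = -1260/19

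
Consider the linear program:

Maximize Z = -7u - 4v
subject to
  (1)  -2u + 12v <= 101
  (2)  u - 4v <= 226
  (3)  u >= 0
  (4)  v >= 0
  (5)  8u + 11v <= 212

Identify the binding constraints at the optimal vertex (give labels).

Vertices and Z = -7u - 4v:
  (0, 101/12) → Z = -101/3
  (1433/118, 616/59) → Z = -14959/118
  (0, 0) → Z = 0
  (53/2, 0) → Z = -371/2

The maximum is at (0, 0). Substituting into each constraint, equality holds for (3) and (4); the remaining constraints have slack.

(3) and (4)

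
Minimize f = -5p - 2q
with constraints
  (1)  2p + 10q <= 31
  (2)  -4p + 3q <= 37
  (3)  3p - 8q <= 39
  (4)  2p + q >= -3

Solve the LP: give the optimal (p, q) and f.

Extreme points and f = -5p - 2q:
  (319/23, 15/46) → f = -70
  (-61/18, 34/9) → f = 169/18
  (15/19, -87/19) → f = 99/19

p = 319/23, q = 15/46, minimum f = -70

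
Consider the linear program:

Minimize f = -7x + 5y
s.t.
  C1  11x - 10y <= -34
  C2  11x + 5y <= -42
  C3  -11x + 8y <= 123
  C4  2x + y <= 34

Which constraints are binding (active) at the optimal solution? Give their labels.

Vertices and f = -7x + 5y:
  (-118/33, -8/15) → f = 246/11
  (-479/11, -89/2) → f = 1811/22
  (-951/143, 81/13) → f = 11112/143

The minimum is at (-118/33, -8/15). Substituting into each constraint, equality holds for C1 and C2; the remaining constraints have slack.

C1 and C2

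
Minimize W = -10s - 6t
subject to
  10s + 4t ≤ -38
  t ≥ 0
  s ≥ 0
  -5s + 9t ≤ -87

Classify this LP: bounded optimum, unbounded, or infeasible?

The boundaries 10s + 4t = -38 and -5s + 9t = -87 meet at (3/55, -106/11), but that point violates t ≥ 0. Every candidate vertex is excluded by some other constraint, so the feasible region is empty.

infeasible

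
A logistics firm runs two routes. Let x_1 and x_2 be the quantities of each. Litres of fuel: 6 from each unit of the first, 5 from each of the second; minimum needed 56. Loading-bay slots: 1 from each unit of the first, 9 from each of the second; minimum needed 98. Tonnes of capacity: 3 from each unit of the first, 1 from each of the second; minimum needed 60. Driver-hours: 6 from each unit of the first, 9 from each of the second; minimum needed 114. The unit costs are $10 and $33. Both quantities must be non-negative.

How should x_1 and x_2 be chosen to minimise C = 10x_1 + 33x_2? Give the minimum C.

x_1 = 17, x_2 = 9, minimum C = 467

Vertices and C = 10x_1 + 33x_2:
  (0, 60) → C = 1980
  (98, 0) → C = 980
  (17, 9) → C = 467
The feasible region is unbounded (it extends along (0, 1), (1, 0)), but C strictly increases along every unbounded feasible direction, so there is no improving ray and the minimum is attained at a vertex.

The optimum lies where x_1 + 9x_2 = 98 and 3x_1 + x_2 = 60.
Solving simultaneously gives x_1 = 17, x_2 = 9.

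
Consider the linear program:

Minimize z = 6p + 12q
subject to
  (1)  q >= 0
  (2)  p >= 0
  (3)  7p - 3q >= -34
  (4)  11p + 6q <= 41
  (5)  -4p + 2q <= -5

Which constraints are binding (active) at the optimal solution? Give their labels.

(1) and (5)

Vertices and z = 6p + 12q:
  (41/11, 0) → z = 246/11
  (5/4, 0) → z = 15/2
  (56/23, 109/46) → z = 990/23

The minimum is at (5/4, 0). Substituting into each constraint, equality holds for (1) and (5); the remaining constraints have slack.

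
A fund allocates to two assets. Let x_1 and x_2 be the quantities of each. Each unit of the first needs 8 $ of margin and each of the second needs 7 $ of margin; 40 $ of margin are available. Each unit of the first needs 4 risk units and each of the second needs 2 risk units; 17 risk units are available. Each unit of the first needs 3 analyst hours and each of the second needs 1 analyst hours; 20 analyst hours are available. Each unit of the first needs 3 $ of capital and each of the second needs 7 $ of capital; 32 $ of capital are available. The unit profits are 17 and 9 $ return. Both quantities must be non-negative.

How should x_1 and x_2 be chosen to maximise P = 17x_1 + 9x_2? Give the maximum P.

Vertices and P = 17x_1 + 9x_2:
  (0, 0) → P = 0
  (0, 32/7) → P = 288/7
  (17/4, 0) → P = 289/4
  (13/4, 2) → P = 293/4
  (8/5, 136/35) → P = 2176/35

The binding constraints are 8x_1 + 7x_2 = 40 and 4x_1 + 2x_2 = 17.
Solving simultaneously gives x_1 = 13/4, x_2 = 2.

x_1 = 13/4, x_2 = 2, maximum P = 293/4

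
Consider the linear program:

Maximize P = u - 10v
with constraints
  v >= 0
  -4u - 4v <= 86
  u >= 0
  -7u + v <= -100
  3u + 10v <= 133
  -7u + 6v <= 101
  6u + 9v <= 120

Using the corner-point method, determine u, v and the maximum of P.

u = 20, v = 0, maximum P = 20

Corner points and P = u - 10v:
  (100/7, 0) → P = 100/7
  (20, 0) → P = 20
  (340/23, 80/23) → P = -20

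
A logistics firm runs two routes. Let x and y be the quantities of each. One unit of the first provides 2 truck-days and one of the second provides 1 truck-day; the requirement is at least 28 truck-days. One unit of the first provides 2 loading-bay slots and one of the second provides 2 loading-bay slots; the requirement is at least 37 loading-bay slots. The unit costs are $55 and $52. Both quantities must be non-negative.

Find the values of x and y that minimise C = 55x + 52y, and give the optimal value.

x = 19/2, y = 9, minimum C = 1981/2

Vertices and C = 55x + 52y:
  (0, 28) → C = 1456
  (37/2, 0) → C = 2035/2
  (19/2, 9) → C = 1981/2
The feasible region is unbounded (it extends along (0, 1), (1, 0)), but C strictly increases along every unbounded feasible direction, so there is no improving ray and the minimum is attained at a vertex.

The optimum lies where 2x + y = 28 and 2x + 2y = 37.
Solving simultaneously gives x = 19/2, y = 9.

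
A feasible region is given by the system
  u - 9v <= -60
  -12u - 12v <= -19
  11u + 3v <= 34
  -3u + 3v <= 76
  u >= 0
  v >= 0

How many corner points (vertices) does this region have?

Intersecting each pair of boundary lines and keeping only the points that satisfy every inequality leaves:
  (21/17, 347/51)
  (0, 20/3)
  (0, 34/3)

3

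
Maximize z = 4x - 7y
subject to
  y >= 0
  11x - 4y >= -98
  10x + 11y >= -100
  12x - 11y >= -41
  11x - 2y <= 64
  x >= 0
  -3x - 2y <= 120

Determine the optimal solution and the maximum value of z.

x = 64/11, y = 0, maximum z = 256/11

Extreme points and z = 4x - 7y:
  (64/11, 0) → z = 256/11
  (0, 0) → z = 0
  (786/97, 1219/97) → z = -5389/97
  (0, 41/11) → z = -287/11

At the optimal vertex, y = 0 and 11x - 2y = 64.
Solving simultaneously gives x = 64/11, y = 0.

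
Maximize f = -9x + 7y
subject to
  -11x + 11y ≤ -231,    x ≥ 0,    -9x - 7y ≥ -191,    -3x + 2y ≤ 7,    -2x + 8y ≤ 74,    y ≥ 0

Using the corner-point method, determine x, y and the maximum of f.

x = 21, y = 0, maximum f = -189

Vertices and f = -9x + 7y:
  (169/8, 1/8) → f = -757/4
  (21, 0) → f = -189
  (191/9, 0) → f = -191

The optimum lies where -11x + 11y = -231 and y = 0.
Solving simultaneously gives x = 21, y = 0.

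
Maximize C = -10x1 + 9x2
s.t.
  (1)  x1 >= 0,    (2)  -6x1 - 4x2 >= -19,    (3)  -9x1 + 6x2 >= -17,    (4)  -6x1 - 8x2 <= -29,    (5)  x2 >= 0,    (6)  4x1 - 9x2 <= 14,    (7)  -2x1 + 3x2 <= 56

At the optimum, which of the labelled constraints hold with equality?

(1) and (2)

Extreme points and C = -10x1 + 9x2:
  (0, 19/4) → C = 171/4
  (0, 29/8) → C = 261/8
  (3/2, 5/2) → C = 15/2

The maximum is at (0, 19/4). Substituting into each constraint, equality holds for (1) and (2); the remaining constraints have slack.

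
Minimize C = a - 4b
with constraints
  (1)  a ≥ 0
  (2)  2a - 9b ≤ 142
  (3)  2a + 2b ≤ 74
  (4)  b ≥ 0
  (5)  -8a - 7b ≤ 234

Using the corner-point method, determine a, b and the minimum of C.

a = 0, b = 37, minimum C = -148

Feasible corners and C = a - 4b:
  (0, 37) → C = -148
  (0, 0) → C = 0
  (37, 0) → C = 37

At the optimal vertex, a = 0 and 2a + 2b = 74.
Solving simultaneously gives a = 0, b = 37.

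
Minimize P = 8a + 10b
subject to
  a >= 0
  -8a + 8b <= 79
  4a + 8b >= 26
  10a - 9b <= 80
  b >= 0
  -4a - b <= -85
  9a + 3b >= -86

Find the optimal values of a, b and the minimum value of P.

Corner points and P = 8a + 10b:
  (1351/8, 715/4) → P = 6277/2
  (601/40, 249/10) → P = 1846/5
  (845/46, 265/23) → P = 6030/23

a = 845/46, b = 265/23, minimum P = 6030/23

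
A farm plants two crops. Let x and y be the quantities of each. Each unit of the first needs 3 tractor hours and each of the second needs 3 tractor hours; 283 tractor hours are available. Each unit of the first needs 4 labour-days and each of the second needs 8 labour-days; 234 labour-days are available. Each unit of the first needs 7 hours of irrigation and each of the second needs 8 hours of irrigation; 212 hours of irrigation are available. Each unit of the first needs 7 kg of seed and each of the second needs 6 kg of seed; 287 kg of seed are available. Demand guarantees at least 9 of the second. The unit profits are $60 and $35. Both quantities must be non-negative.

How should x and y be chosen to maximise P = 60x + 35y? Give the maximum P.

Corner points and P = 60x + 35y:
  (0, 53/2) → P = 1855/2
  (0, 9) → P = 315
  (20, 9) → P = 1515

x = 20, y = 9, maximum P = 1515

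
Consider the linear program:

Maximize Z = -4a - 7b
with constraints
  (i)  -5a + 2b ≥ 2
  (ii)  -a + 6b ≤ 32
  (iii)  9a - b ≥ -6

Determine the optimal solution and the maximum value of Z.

a = -10/13, b = -12/13, maximum Z = 124/13

Vertices and Z = -4a - 7b:
  (13/7, 79/14) → Z = -657/14
  (-10/13, -12/13) → Z = 124/13
  (-4/53, 282/53) → Z = -1958/53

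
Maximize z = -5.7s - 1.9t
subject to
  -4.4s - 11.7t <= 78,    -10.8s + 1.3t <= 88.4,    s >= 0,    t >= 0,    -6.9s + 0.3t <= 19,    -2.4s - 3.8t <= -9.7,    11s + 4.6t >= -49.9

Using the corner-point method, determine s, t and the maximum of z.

s = 0, t = 97/38, maximum z = -97/20

The feasible region is unbounded (it extends along (13, 108), (1, 0)), but z strictly decreases along every unbounded feasible direction, so there is no improving ray and the maximum is attained at a vertex.

The optimum lies where s = 0 and -2.4s - 3.8t = -9.7.
Solving simultaneously gives s = 0, t = 97/38.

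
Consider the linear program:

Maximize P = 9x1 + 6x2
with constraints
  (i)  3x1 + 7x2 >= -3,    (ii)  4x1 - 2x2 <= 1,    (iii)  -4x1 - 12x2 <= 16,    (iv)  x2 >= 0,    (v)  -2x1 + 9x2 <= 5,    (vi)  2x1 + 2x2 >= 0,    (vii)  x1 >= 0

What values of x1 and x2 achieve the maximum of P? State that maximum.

Corner points and P = 9x1 + 6x2:
  (1/4, 0) → P = 9/4
  (19/32, 11/16) → P = 303/32
  (0, 0) → P = 0
  (0, 5/9) → P = 10/3

x1 = 19/32, x2 = 11/16, maximum P = 303/32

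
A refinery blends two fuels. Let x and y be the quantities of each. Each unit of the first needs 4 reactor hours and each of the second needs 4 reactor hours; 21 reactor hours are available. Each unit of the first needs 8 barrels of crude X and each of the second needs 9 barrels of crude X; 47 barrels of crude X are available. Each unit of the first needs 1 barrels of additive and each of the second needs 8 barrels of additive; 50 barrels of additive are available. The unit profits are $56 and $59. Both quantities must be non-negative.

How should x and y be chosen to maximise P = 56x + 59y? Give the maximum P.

Feasible corners and P = 56x + 59y:
  (0, 0) → P = 0
  (0, 47/9) → P = 2773/9
  (21/4, 0) → P = 294
  (1/4, 5) → P = 309

The binding constraints are 4x + 4y = 21 and 8x + 9y = 47.
Solving simultaneously gives x = 1/4, y = 5.

x = 1/4, y = 5, maximum P = 309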